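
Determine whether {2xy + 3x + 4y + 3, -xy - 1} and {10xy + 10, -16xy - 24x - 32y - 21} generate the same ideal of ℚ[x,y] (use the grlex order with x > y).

No, the ideals differ.

Since reduced Gröbner bases are canonical representatives of ideals under a given ordering, it suffices to compute and compare them.
Buchberger on the first generating set:
f_1 = 2xy + 3x + 4y + 3, LT = xy.
f_2 = -xy - 1, LT = xy.

S(f_1,f_2): lcm = xy. S = 3/2x + 2y + ½.
  reduce S modulo (f_1, f_2):
  remainder 3/2x + 2y + ½ ≠ 0; add g_3 = 3/2x + 2y + ½ to the basis.

S(f_1,g_3): lcm = xy. S = -4/3y² + 3/2x + 5/3y + 3/2.
  reduce S modulo (f_1, f_2, g_3):
  remainder -4/3y² - ⅓y + 1 ≠ 0; add g_4 = -4/3y² - ⅓y + 1 to the basis.

The other S-polynomials (S(f_2,g_3), S(f_1,g_4), S(f_2,g_4), S(g_3,g_4)) all reduce to 0 modulo the current basis, so we have a Gröbner basis.
Inter-reduce: drop elements whose leading term is divisible by another's, tail-reduce, and make monic.
Reduced Gröbner basis: {y² + ¼y - ¾, x + 4/3y + ⅓}.

Buchberger on the second generating set:
h_1 = 10xy + 10, LT = xy.
h_2 = -16xy - 24x - 32y - 21, LT = xy.

S(h_1,h_2): lcm = xy. S = -3/2x - 2y - 5/16.
  reduce S modulo (h_1, h_2):
  remainder -3/2x - 2y - 5/16 ≠ 0; add k_3 = -3/2x - 2y - 5/16 to the basis.

S(h_1,k_3): lcm = xy. S = -4/3y² - 5/24y + 1.
  reduce S modulo (h_1, h_2, k_3):
  remainder -4/3y² - 5/24y + 1 ≠ 0; add k_4 = -4/3y² - 5/24y + 1 to the basis.

The other S-polynomials (S(h_2,k_3), S(h_1,k_4), S(h_2,k_4), S(k_3,k_4)) all reduce to 0 modulo the current basis, so we have a Gröbner basis.
Inter-reduce: drop elements whose leading term is divisible by another's, tail-reduce, and make monic.
Reduced Gröbner basis: {y² + 5/32y - ¾, x + 4/3y + 5/24}.

Since the reduced bases disagree, the two ideals are not the same.
The same test decides containment: I ⊆ J iff every generator of I reduces to 0 modulo a Gröbner basis of J.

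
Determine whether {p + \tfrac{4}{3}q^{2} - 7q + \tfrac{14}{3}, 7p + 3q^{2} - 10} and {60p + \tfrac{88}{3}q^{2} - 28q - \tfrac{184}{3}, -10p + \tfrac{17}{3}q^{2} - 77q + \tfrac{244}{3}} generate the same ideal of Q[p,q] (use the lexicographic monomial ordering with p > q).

Equality of ideals is decidable: compute both reduced Gröbner bases (unique for the ordering) and check whether they agree.
Buchberger on the first generating set:
f_1 = p + \tfrac{4}{3}q^{2} - 7q + \tfrac{14}{3}, LT = p.
f_2 = 7p + 3q^{2} - 10, LT = p.

S(f_1,f_2): lcm = p. S = \tfrac{19}{21}q^{2} - 7q + \tfrac{128}{21}.
  leading term q^{2}: no divisor's leading term divides it; move \tfrac{19}{21}q^{2} to the remainder.
  leading term q: no divisor's leading term divides it; move -7q to the remainder.
  leading term 1: no divisor's leading term divides it; move \tfrac{128}{21} to the remainder.
  remainder \tfrac{19}{21}q^{2} - 7q + \tfrac{128}{21} ≠ 0; add g_3 = \tfrac{19}{21}q^{2} - 7q + \tfrac{128}{21} to the basis.

S(f_1,g_3): leading monomials are coprime, so the S-polynomial reduces to 0 (Buchberger's first criterion).
S(f_2,g_3): leading monomials are coprime, so the S-polynomial reduces to 0 (Buchberger's first criterion).
Every S-polynomial of the final basis reduces to 0, so we have a Gröbner basis.
Inter-reduce: drop elements whose leading term is divisible by another's, tail-reduce, and make monic.
Reduced Gröbner basis: {p + \tfrac{63}{19}q - \tfrac{82}{19}, q^{2} - \tfrac{147}{19}q + \tfrac{128}{19}}.

Buchberger on the second generating set:
h_1 = 60p + \tfrac{88}{3}q^{2} - 28q - \tfrac{184}{3}, LT = p.
h_2 = -10p + \tfrac{17}{3}q^{2} - 77q + \tfrac{244}{3}, LT = p.

S(h_1,h_2): lcm = p. S = \tfrac{19}{18}q^{2} - \tfrac{49}{6}q + \tfrac{64}{9}.
  leading term q^{2}: no divisor's leading term divides it; move \tfrac{19}{18}q^{2} to the remainder.
  leading term q: no divisor's leading term divides it; move -\tfrac{49}{6}q to the remainder.
  leading term 1: no divisor's leading term divides it; move \tfrac{64}{9} to the remainder.
  remainder \tfrac{19}{18}q^{2} - \tfrac{49}{6}q + \tfrac{64}{9} ≠ 0; add k_3 = \tfrac{19}{18}q^{2} - \tfrac{49}{6}q + \tfrac{64}{9} to the basis.

S(h_1,k_3): leading monomials are coprime, so the S-polynomial reduces to 0 (Buchberger's first criterion).
S(h_2,k_3): leading monomials are coprime, so the S-polynomial reduces to 0 (Buchberger's first criterion).
Every S-polynomial of the final basis reduces to 0, so we have a Gröbner basis.
Inter-reduce: drop elements whose leading term is divisible by another's, tail-reduce, and make monic.
Reduced Gröbner basis: {p + \tfrac{63}{19}q - \tfrac{82}{19}, q^{2} - \tfrac{147}{19}q + \tfrac{128}{19}}.

The two bases agree; hence the ideals are identical.
The choice of monomial ordering does not affect the verdict — as long as both bases are computed under the same ordering, their equality decides ideal equality.

Yes, the ideals are equal.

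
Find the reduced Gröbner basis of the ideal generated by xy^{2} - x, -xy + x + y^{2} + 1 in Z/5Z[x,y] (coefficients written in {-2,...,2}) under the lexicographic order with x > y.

f_1 = xy^{2} - x, LT = xy^{2}.
f_2 = -xy + x + y^{2} + 1, LT = xy.

S(f_1,f_2): lcm = xy^{2}. S = xy - x + y^{3} + y.
  reduce S modulo (f_1, f_2):
  remainder y^{3} + y^{2} + y + 1 ≠ 0; add g_3 = y^{3} + y^{2} + y + 1 to the basis.

S(f_1,g_3): lcm = xy^{3}. S = -xy^{2} - 2xy - x.
  reduce S modulo (f_1, f_2, g_3):
  remainder x - 2y^{2} - 2 ≠ 0; add g_4 = x - 2y^{2} - 2 to the basis.

The other S-polynomials (S(f_2,g_3), S(f_1,g_4), S(f_2,g_4), S(g_3,g_4)) all reduce to 0 modulo the current basis, so we have a Gröbner basis.
Inter-reduce: drop elements whose leading term is divisible by another's, tail-reduce, and make monic.

G = {x - 2y^{2} - 2, y^{3} + y^{2} + y + 1}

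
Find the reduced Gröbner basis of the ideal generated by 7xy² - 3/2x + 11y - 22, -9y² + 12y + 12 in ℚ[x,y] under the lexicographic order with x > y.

f_1 = 7xy² - 3/2x + 11y - 22, LT = xy².
f_2 = -9y² + 12y + 12, LT = y².

S(f_1,f_2): lcm = xy². S = 4/3xy + 47/42x + 11/7y - 22/7.
  reduce S modulo (f_1, f_2):
  remainder 4/3xy + 47/42x + 11/7y - 22/7 ≠ 0; add g_3 = 4/3xy + 47/42x + 11/7y - 22/7 to the basis.

S(f_1,g_3): lcm = xy². S = -47/56xy - 3/14x - 33/28y² + 55/14y - 22/7.
  reduce S modulo (f_1, f_2, g_3):
  remainder 1537/3136x + 5247/1568y - 5247/784 ≠ 0; add g_4 = 1537/3136x + 5247/1568y - 5247/784 to the basis.

The other S-polynomials (S(f_2,g_3), S(f_1,g_4), S(f_2,g_4), S(g_3,g_4)) all reduce to 0 modulo the current basis, so we have a Gröbner basis.
Inter-reduce: drop elements whose leading term is divisible by another's, tail-reduce, and make monic.

G = {x + 198/29y - 396/29, y² - 4/3y - 4/3}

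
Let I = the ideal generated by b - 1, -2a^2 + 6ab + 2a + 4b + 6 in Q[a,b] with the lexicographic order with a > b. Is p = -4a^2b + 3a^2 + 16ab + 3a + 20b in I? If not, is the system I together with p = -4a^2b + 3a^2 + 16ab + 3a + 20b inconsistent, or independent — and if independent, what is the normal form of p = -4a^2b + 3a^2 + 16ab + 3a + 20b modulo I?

-4a^2b + 3a^2 + 16ab + 3a + 20b is independent of I; its normal form modulo I is 15a + 15.

First compute the reduced Gröbner basis of I by Buchberger's algorithm.
f_1 = b - 1, LT = b.
f_2 = -2a^2 + 6ab + 2a + 4b + 6, LT = a^2.

The S-polynomials (S(f_1,f_2)) all reduce to 0 modulo the current basis, so we have a Gröbner basis.
Inter-reduce: drop elements whose leading term is divisible by another's, tail-reduce, and make monic.
Reduced Gröbner basis: {a^2 - 4a - 5, b - 1}.
Label its elements g_1 = a^2 - 4a - 5, g_2 = b - 1.

Reduce p = -4a^2b + 3a^2 + 16ab + 3a + 20b modulo G:
  leading term a^2b: subtract (-4b)·g_1 from -4a^2b + 3a^2 + 16ab + 3a + 20b → 3a^2 + 3a
  leading term a^2: subtract (3)·g_1 from 3a^2 + 3a → 15a + 15
  leading term a: no divisor's leading term divides it; move 15a to the remainder.
  leading term 1: no divisor's leading term divides it; move 15 to the remainder.
  normal form = 15a + 15.
The normal form is nonzero, so p ∉ I. Since p minus its normal form lies in I, I + (p) = I + (r) where r = 15a + 15; decide whether this ideal is the whole ring.
Run Buchberger on G together with r (pairs among the g_i already reduce to 0 since G is a Gröbner basis):
g_1 = a^2 - 4a - 5, LT = a^2.
g_2 = b - 1, LT = b.
r = 15a + 15, LT = a.

The S-polynomials (S(g_1,g_2), S(g_1,r), S(g_2,r)) all reduce to 0 modulo the current basis, so we have a Gröbner basis.
Inter-reduce: drop elements whose leading term is divisible by another's, tail-reduce, and make monic.
Reduced Gröbner basis: {a + 1, b - 1}.
The reduced Gröbner basis of I + (p) is {a + 1, b - 1} ≠ {1}, a proper ideal, so the enlarged system stays consistent: p is independent of I, with normal form 15a + 15.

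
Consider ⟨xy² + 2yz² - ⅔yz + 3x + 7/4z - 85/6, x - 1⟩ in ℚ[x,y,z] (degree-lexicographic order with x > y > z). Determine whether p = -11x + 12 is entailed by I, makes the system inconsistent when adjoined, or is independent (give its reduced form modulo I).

Adjoining -11x + 12 makes the ideal the whole ring: the system is inconsistent.

First compute the reduced Gröbner basis of I by Buchberger's algorithm.
f_1 = xy² + 2yz² - ⅔yz + 3x + 7/4z - 85/6, LT = xy².
f_2 = x - 1, LT = x.

S(f_1,f_2): lcm = xy². S = 2yz² + y² - ⅔yz + 3x + 7/4z - 85/6.
  leading term yz²: no divisor's leading term divides it; move 2yz² to the remainder.
  leading term y²: no divisor's leading term divides it; move y² to the remainder.
  leading term yz: no divisor's leading term divides it; move -⅔yz to the remainder.
  leading term x: subtract (3)·f_2 from 3x + 7/4z - 85/6 → 7/4z - 67/6
  leading term z: no divisor's leading term divides it; move 7/4z to the remainder.
  leading term 1: no divisor's leading term divides it; move -67/6 to the remainder.
  remainder 2yz² + y² - ⅔yz + 7/4z - 67/6 ≠ 0; add h_3 = 2yz² + y² - ⅔yz + 7/4z - 67/6 to the basis.

The other S-polynomials (S(f_1,h_3), S(f_2,h_3)) all reduce to 0 modulo the current basis, so we have a Gröbner basis.
Inter-reduce: drop elements whose leading term is divisible by another's, tail-reduce, and make monic.
Reduced Gröbner basis: {yz² + ½y² - ⅓yz + ⅞z - 67/12, x - 1}.
Label its elements g_1 = yz² + ½y² - ⅓yz + ⅞z - 67/12, g_2 = x - 1.

Reduce p = -11x + 12 modulo G:
  leading term x: subtract (-11)·g_2 from -11x + 12 → 1
  leading term 1: no divisor's leading term divides it; move 1 to the remainder.
  normal form = 1.
The normal form is nonzero, so p ∉ I. Since p minus its normal form lies in I, I + (p) = I + (r) where r = 1; decide whether this ideal is the whole ring.
Here r = 1 is a nonzero constant, hence a unit: 1 ∈ I + (p), the Gröbner basis of I + (p) is {1}, and the enlarged system has no common solution — adjoining p is inconsistent.

Ideal membership is decidable via reduction modulo a Gröbner basis.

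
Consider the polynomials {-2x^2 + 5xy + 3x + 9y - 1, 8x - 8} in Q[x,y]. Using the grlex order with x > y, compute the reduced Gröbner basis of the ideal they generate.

G = {x - 1, y}

The reduced Gröbner basis is the canonical form of the ideal for this ordering.

f_1 = -2x^2 + 5xy + 3x + 9y - 1, LT = x^2.
f_2 = 8x - 8, LT = x.

S(f_1,f_2): lcm = x^2. S = -5/2xy - 1/2x - 9/2y + 1/2.
  leading term xy: subtract (-5/16y)·f_2 from -5/2xy - 1/2x - 9/2y + 1/2 → -1/2x - 7y + 1/2
  leading term x: subtract (-1/16)·f_2 from -1/2x - 7y + 1/2 → -7y
  leading term y: no divisor's leading term divides it; move -7y to the remainder.
  remainder -7y ≠ 0; add g_3 = -7y to the basis.

S(f_1,g_3): leading monomials are coprime, so the S-polynomial reduces to 0 (Buchberger's first criterion).
S(f_2,g_3): leading monomials are coprime, so the S-polynomial reduces to 0 (Buchberger's first criterion).
Every S-polynomial of the final basis reduces to 0, so we have a Gröbner basis.
Inter-reduce: drop elements whose leading term is divisible by another's, tail-reduce, and make monic.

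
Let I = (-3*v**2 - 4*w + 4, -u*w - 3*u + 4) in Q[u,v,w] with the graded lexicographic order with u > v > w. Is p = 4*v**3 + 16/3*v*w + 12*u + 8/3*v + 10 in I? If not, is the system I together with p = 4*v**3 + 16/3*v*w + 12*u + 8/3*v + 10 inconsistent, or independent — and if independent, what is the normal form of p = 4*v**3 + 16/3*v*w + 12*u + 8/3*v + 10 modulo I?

4*v**3 + 16/3*v*w + 12*u + 8/3*v + 10 is independent of I; its normal form modulo I is 12*u + 8*v + 10.

First compute the reduced Gröbner basis of I by Buchberger's algorithm.
f_1 = -3*v**2 - 4*w + 4, LT = v**2.
f_2 = -u*w - 3*u + 4, LT = u*w.

The S-polynomials (S(f_1,f_2)) all reduce to 0 modulo the current basis, so we have a Gröbner basis.
Inter-reduce: drop elements whose leading term is divisible by another's, tail-reduce, and make monic.
Reduced Gröbner basis: {u*w + 3*u - 4, v**2 + 4/3*w - 4/3}.
Label its elements g_1 = u*w + 3*u - 4, g_2 = v**2 + 4/3*w - 4/3.

Reduce p = 4*v**3 + 16/3*v*w + 12*u + 8/3*v + 10 modulo G:
  leading term v**3: subtract (4*v)·g_2 from 4*v**3 + 16/3*v*w + 12*u + 8/3*v + 10 → 12*u + 8*v + 10
  leading term u: no divisor's leading term divides it; move 12*u to the remainder.
  leading term v: no divisor's leading term divides it; move 8*v to the remainder.
  leading term 1: no divisor's leading term divides it; move 10 to the remainder.
  normal form = 12*u + 8*v + 10.
The normal form is nonzero, so p ∉ I. Since p minus its normal form lies in I, I + (p) = I + (r) where r = 12*u + 8*v + 10; decide whether this ideal is the whole ring.
Run Buchberger on G together with r (pairs among the g_i already reduce to 0 since G is a Gröbner basis):
g_1 = u*w + 3*u - 4, LT = u*w.
g_2 = v**2 + 4/3*w - 4/3, LT = v**2.
r = 12*u + 8*v + 10, LT = u.

S(g_1,r): lcm = u*w. S = -2/3*v*w + 3*u - 5/6*w - 4.
  leading term v*w: no divisor's leading term divides it; move -2/3*v*w to the remainder.
  leading term u: subtract (1/4)·r from 3*u - 5/6*w - 4 → -2*v - 5/6*w - 13/2
  leading term v: no divisor's leading term divides it; move -2*v to the remainder.
  leading term w: no divisor's leading term divides it; move -5/6*w to the remainder.
  leading term 1: no divisor's leading term divides it; move -13/2 to the remainder.
  remainder -2/3*v*w - 2*v - 5/6*w - 13/2 ≠ 0; add m_4 = -2/3*v*w - 2*v - 5/6*w - 13/2 to the basis.

S(g_2,m_4): lcm = v**2*w. S = -3*v**2 - 5/4*v*w + 4/3*w**2 - 39/4*v - 4/3*w.
  leading term v**2: subtract (-3)·g_2 from -3*v**2 - 5/4*v*w + 4/3*w**2 - 39/4*v - 4/3*w → -5/4*v*w + 4/3*w**2 - 39/4*v + 8/3*w - 4
  leading term v*w: subtract (15/8)·m_4 from -5/4*v*w + 4/3*w**2 - 39/4*v + 8/3*w - 4 → 4/3*w**2 - 6*v + 203/48*w + 131/16
  leading term w**2: no divisor's leading term divides it; move 4/3*w**2 to the remainder.
  leading term v: no divisor's leading term divides it; move -6*v to the remainder.
  leading term w: no divisor's leading term divides it; move 203/48*w to the remainder.
  leading term 1: no divisor's leading term divides it; move 131/16 to the remainder.
  remainder 4/3*w**2 - 6*v + 203/48*w + 131/16 ≠ 0; add m_5 = 4/3*w**2 - 6*v + 203/48*w + 131/16 to the basis.

The other S-polynomials (S(g_1,g_2), S(g_2,r), S(g_1,m_4), S(r,m_4), S(g_1,m_5), S(g_2,m_5), S(r,m_5), S(m_4,m_5)) all reduce to 0 modulo the current basis, so we have a Gröbner basis.
Inter-reduce: drop elements whose leading term is divisible by another's, tail-reduce, and make monic.
Reduced Gröbner basis: {v**2 + 4/3*w - 4/3, v*w + 3*v + 5/4*w + 39/4, w**2 - 9/2*v + 203/64*w + 393/64, u + 2/3*v + 5/6}.
The reduced Gröbner basis of I + (p) is {v**2 + 4/3*w - 4/3, v*w + 3*v + 5/4*w + 39/4, w**2 - 9/2*v + 203/64*w + 393/64, u + 2/3*v + 5/6} ≠ {1}, a proper ideal, so the enlarged system stays consistent: p is independent of I, with normal form 12*u + 8*v + 10.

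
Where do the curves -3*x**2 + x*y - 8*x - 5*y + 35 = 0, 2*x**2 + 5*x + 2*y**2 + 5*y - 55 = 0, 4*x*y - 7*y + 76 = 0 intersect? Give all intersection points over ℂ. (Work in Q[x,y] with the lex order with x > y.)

Compute a lex Gröbner basis by Buchberger's algorithm.
f_1 = -3*x**2 + x*y - 8*x - 5*y + 35, LT = x**2.
f_2 = 2*x**2 + 5*x + 2*y**2 + 5*y - 55, LT = x**2.
f_3 = 4*x*y - 7*y + 76, LT = x*y.

S(f_1,f_2): lcm = x**2. S = -1/3*x*y + 1/6*x - y**2 - 5/6*y + 95/6.
  reduce S modulo (f_1, f_2, f_3):
  remainder 1/6*x - y**2 - 17/12*y + 133/6 ≠ 0; add h_4 = 1/6*x - y**2 - 17/12*y + 133/6 to the basis.

S(f_1,f_3): lcm = x**2*y. S = -1/3*x*y**2 + 53/12*x*y - 19*x + 5/3*y**2 - 35/3*y.
  reduce S modulo (f_1, f_2, f_3, h_4):
  remainder -1355/12*y**2 - 7637/48*y + 29317/12 ≠ 0; add h_5 = -1355/12*y**2 - 7637/48*y + 29317/12 to the basis.

S(f_2,f_3): lcm = x**2*y. S = 17/4*x*y - 19*x + y**3 + 5/2*y**2 - 55/2*y.
  reduce S modulo (f_1, f_2, f_3, h_4, h_5):
  remainder -12234043/14688200*y + 12234043/3672050 ≠ 0; add h_6 = -12234043/14688200*y + 12234043/3672050 to the basis.

The other S-polynomials (S(f_1,h_4), S(f_2,h_4), S(f_3,h_4), S(f_1,h_5), S(f_2,h_5), S(f_3,h_5), S(h_4,h_5), S(f_1,h_6), S(f_2,h_6), S(f_3,h_6), S(h_4,h_6), S(h_5,h_6)) all reduce to 0 modulo the current basis, so we have a Gröbner basis.
Inter-reduce: drop elements whose leading term is divisible by another's, tail-reduce, and make monic.
Reduced Gröbner basis: {x + 3, y - 4}.

Elimination: the polynomial y - 4 lies in the elimination ideal for y, so y ∈ {4}. For each such y, the remaining basis elements (now univariate) give the rest of the solution.
  y = 4: the earlier basis element becomes x + 3 = 0, giving x = -3 — point (-3, 4).
Zero-dimensionality of the ideal guarantees finitely many solutions over ℂ.

{(-3, 4)}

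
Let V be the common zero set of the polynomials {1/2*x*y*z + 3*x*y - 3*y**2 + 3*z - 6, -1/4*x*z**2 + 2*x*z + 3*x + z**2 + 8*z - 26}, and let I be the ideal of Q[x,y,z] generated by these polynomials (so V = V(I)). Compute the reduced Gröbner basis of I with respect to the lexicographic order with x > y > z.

G = {x*y + 1/12*y**2*z - 7/6*y**2 - 1/18*y*z**2 - 4/9*y*z + 13/9*y - 1/12*z**2 + 4/3*z - 7/3, x*z**2 - 8*x*z - 12*x - 4*z**2 - 32*z + 104, y**2*z**2 - 8*y**2*z - 12*y**2 - 2/3*y*z**3 - 28/3*y*z**2 - 44/3*y*z + 104*y - z**3 + 10*z**2 - 4*z - 24}

f_1 = 1/2*x*y*z + 3*x*y - 3*y**2 + 3*z - 6, LT = x*y*z.
f_2 = -1/4*x*z**2 + 2*x*z + 3*x + z**2 + 8*z - 26, LT = x*z**2.

S(f_1,f_2): lcm = x*y*z**2. S = 14*x*y*z + 12*x*y - 6*y**2*z + 4*y*z**2 + 32*y*z - 104*y + 6*z**2 - 12*z.
  leading term x*y*z: subtract (28)·f_1 from 14*x*y*z + 12*x*y - 6*y**2*z + 4*y*z**2 + 32*y*z - 104*y + 6*z**2 - 12*z → -72*x*y - 6*y**2*z + 84*y**2 + 4*y*z**2 + 32*y*z - 104*y + 6*z**2 - 96*z + 168
  leading term x*y: no divisor's leading term divides it; move -72*x*y to the remainder.
  leading term y**2*z: no divisor's leading term divides it; move -6*y**2*z to the remainder.
  leading term y**2: no divisor's leading term divides it; move 84*y**2 to the remainder.
  leading term y*z**2: no divisor's leading term divides it; move 4*y*z**2 to the remainder.
  leading term y*z: no divisor's leading term divides it; move 32*y*z to the remainder.
  leading term y: no divisor's leading term divides it; move -104*y to the remainder.
  leading term z**2: no divisor's leading term divides it; move 6*z**2 to the remainder.
  leading term z: no divisor's leading term divides it; move -96*z to the remainder.
  leading term 1: no divisor's leading term divides it; move 168 to the remainder.
  remainder -72*x*y - 6*y**2*z + 84*y**2 + 4*y*z**2 + 32*y*z - 104*y + 6*z**2 - 96*z + 168 ≠ 0; add g_3 = -72*x*y - 6*y**2*z + 84*y**2 + 4*y*z**2 + 32*y*z - 104*y + 6*z**2 - 96*z + 168 to the basis.

S(f_1,g_3): lcm = x*y*z. S = 6*x*y - 1/12*y**2*z**2 + 7/6*y**2*z - 6*y**2 + 1/18*y*z**3 + 4/9*y*z**2 - 13/9*y*z + 1/12*z**3 - 4/3*z**2 + 25/3*z - 12.
  leading term x*y: subtract (-1/12)·g_3 from 6*x*y - 1/12*y**2*z**2 + 7/6*y**2*z - 6*y**2 + 1/18*y*z**3 + 4/9*y*z**2 - 13/9*y*z + 1/12*z**3 - 4/3*z**2 + 25/3*z - 12 → -1/12*y**2*z**2 + 2/3*y**2*z + y**2 + 1/18*y*z**3 + 7/9*y*z**2 + 11/9*y*z - 26/3*y + 1/12*z**3 - 5/6*z**2 + 1/3*z + 2
  leading term y**2*z**2: no divisor's leading term divides it; move -1/12*y**2*z**2 to the remainder.
  leading term y**2*z: no divisor's leading term divides it; move 2/3*y**2*z to the remainder.
  leading term y**2: no divisor's leading term divides it; move y**2 to the remainder.
  leading term y*z**3: no divisor's leading term divides it; move 1/18*y*z**3 to the remainder.
  leading term y*z**2: no divisor's leading term divides it; move 7/9*y*z**2 to the remainder.
  leading term y*z: no divisor's leading term divides it; move 11/9*y*z to the remainder.
  leading term y: no divisor's leading term divides it; move -26/3*y to the remainder.
  leading term z**3: no divisor's leading term divides it; move 1/12*z**3 to the remainder.
  leading term z**2: no divisor's leading term divides it; move -5/6*z**2 to the remainder.
  leading term z: no divisor's leading term divides it; move 1/3*z to the remainder.
  leading term 1: no divisor's leading term divides it; move 2 to the remainder.
  remainder -1/12*y**2*z**2 + 2/3*y**2*z + y**2 + 1/18*y*z**3 + 7/9*y*z**2 + 11/9*y*z - 26/3*y + 1/12*z**3 - 5/6*z**2 + 1/3*z + 2 ≠ 0; add g_4 = -1/12*y**2*z**2 + 2/3*y**2*z + y**2 + 1/18*y*z**3 + 7/9*y*z**2 + 11/9*y*z - 26/3*y + 1/12*z**3 - 5/6*z**2 + 1/3*z + 2 to the basis.

The other S-polynomials (S(f_2,g_3), S(f_1,g_4), S(f_2,g_4), S(g_3,g_4)) all reduce to 0 modulo the current basis, so we have a Gröbner basis.
Inter-reduce: drop elements whose leading term is divisible by another's, tail-reduce, and make monic.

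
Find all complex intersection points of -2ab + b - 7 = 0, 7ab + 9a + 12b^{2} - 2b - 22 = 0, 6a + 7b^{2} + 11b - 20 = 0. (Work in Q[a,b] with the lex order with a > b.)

Compute a lex Gröbner basis by Buchberger's algorithm.
f_1 = -2ab + b - 7, LT = ab.
f_2 = 7ab + 9a + 12b^{2} - 2b - 22, LT = ab.
f_3 = 6a + 7b^{2} + 11b - 20, LT = a.

S(f_1,f_2): lcm = ab. S = -\tfrac{9}{7}a - \tfrac{12}{7}b^{2} - \tfrac{3}{14}b + \tfrac{93}{14}.
  leading term a: subtract (-\tfrac{3}{14})·f_3 from -\tfrac{9}{7}a - \tfrac{12}{7}b^{2} - \tfrac{3}{14}b + \tfrac{93}{14} → -\tfrac{3}{14}b^{2} + \tfrac{15}{7}b + \tfrac{33}{14}
  leading term b^{2}: no divisor's leading term divides it; move -\tfrac{3}{14}b^{2} to the remainder.
  leading term b: no divisor's leading term divides it; move \tfrac{15}{7}b to the remainder.
  leading term 1: no divisor's leading term divides it; move \tfrac{33}{14} to the remainder.
  remainder -\tfrac{3}{14}b^{2} + \tfrac{15}{7}b + \tfrac{33}{14} ≠ 0; add h_4 = -\tfrac{3}{14}b^{2} + \tfrac{15}{7}b + \tfrac{33}{14} to the basis.

S(f_1,f_3): lcm = ab. S = -\tfrac{7}{6}b^{3} - \tfrac{11}{6}b^{2} + \tfrac{17}{6}b + \tfrac{7}{2}.
  leading term b^{3}: subtract (\tfrac{49}{9}b)·h_4 from -\tfrac{7}{6}b^{3} - \tfrac{11}{6}b^{2} + \tfrac{17}{6}b + \tfrac{7}{2} → -\tfrac{27}{2}b^{2} - 10b + \tfrac{7}{2}
  leading term b^{2}: subtract (63)·h_4 from -\tfrac{27}{2}b^{2} - 10b + \tfrac{7}{2} → -145b - 145
  leading term b: no divisor's leading term divides it; move -145b to the remainder.
  leading term 1: no divisor's leading term divides it; move -145 to the remainder.
  remainder -145b - 145 ≠ 0; add h_5 = -145b - 145 to the basis.

The other S-polynomials (S(f_2,f_3), S(f_1,h_4), S(f_2,h_4), S(f_3,h_4), S(f_1,h_5), S(f_2,h_5), S(f_3,h_5), S(h_4,h_5)) all reduce to 0 modulo the current basis, so we have a Gröbner basis.
Inter-reduce: drop elements whose leading term is divisible by another's, tail-reduce, and make monic.
Reduced Gröbner basis: {a - 4, b + 1}.

Elimination: the polynomial b + 1 lies in the elimination ideal for b, so b ∈ {-1}. For each such b, the remaining basis elements (now univariate) give the rest of the solution.
  b = -1: the earlier basis element becomes a - 4 = 0, giving a = 4 — point (4, -1).

{(4, -1)}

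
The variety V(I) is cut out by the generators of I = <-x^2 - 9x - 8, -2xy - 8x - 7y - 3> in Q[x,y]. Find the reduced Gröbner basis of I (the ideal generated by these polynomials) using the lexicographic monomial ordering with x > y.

f_1 = -x^2 - 9x - 8, LT = x^2.
f_2 = -2xy - 8x - 7y - 3, LT = xy.

S(f_1,f_2): lcm = x^2y. S = -4x^2 + 11/2xy - 3/2x + 8y.
  leading term x^2: subtract (4)·f_1 from -4x^2 + 11/2xy - 3/2x + 8y → 11/2xy + 69/2x + 8y + 32
  leading term xy: subtract (-11/4)·f_2 from 11/2xy + 69/2x + 8y + 32 → 25/2x - 45/4y + 95/4
  leading term x: no divisor's leading term divides it; move 25/2x to the remainder.
  leading term y: no divisor's leading term divides it; move -45/4y to the remainder.
  leading term 1: no divisor's leading term divides it; move 95/4 to the remainder.
  remainder 25/2x - 45/4y + 95/4 ≠ 0; add g_3 = 25/2x - 45/4y + 95/4 to the basis.

S(f_1,g_3): lcm = x^2. S = 9/10xy + 71/10x + 8.
  leading term xy: subtract (-9/20)·f_2 from 9/10xy + 71/10x + 8 → 7/2x - 63/20y + 133/20
  leading term x: subtract (7/25)·g_3 from 7/2x - 63/20y + 133/20 → 0
  remainder 0.

S(f_2,g_3): lcm = xy. S = 4x + 9/10y^2 + 8/5y + 3/2.
  leading term x: subtract (8/25)·g_3 from 4x + 9/10y^2 + 8/5y + 3/2 → 9/10y^2 + 26/5y - 61/10
  leading term y^2: no divisor's leading term divides it; move 9/10y^2 to the remainder.
  leading term y: no divisor's leading term divides it; move 26/5y to the remainder.
  leading term 1: no divisor's leading term divides it; move -61/10 to the remainder.
  remainder 9/10y^2 + 26/5y - 61/10 ≠ 0; add g_4 = 9/10y^2 + 26/5y - 61/10 to the basis.

S(f_1,g_4): leading monomials are coprime, so the S-polynomial reduces to 0 (Buchberger's first criterion).
S(f_2,g_4): lcm = xy^2. S = -16/9xy + 61/9x + 7/2y^2 + 3/2y.
  leading term xy: subtract (8/9)·f_2 from -16/9xy + 61/9x + 7/2y^2 + 3/2y → 125/9x + 7/2y^2 + 139/18y + 8/3
  leading term x: subtract (10/9)·g_3 from 125/9x + 7/2y^2 + 139/18y + 8/3 → 7/2y^2 + 182/9y - 427/18
  leading term y^2: subtract (35/9)·g_4 from 7/2y^2 + 182/9y - 427/18 → 0
  remainder 0.

S(g_3,g_4): leading monomials are coprime, so the S-polynomial reduces to 0 (Buchberger's first criterion).
Every S-polynomial of the final basis reduces to 0, so we have a Gröbner basis.
Inter-reduce: drop elements whose leading term is divisible by another's, tail-reduce, and make monic.

G = {x - 9/10y + 19/10, y^2 + 52/9y - 61/9}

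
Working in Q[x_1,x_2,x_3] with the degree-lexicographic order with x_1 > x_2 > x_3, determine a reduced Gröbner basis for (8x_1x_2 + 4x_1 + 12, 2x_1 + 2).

This is the nonlinear analogue of row-reducing a linear system.

f_1 = 8x_1x_2 + 4x_1 + 12, LT = x_1x_2.
f_2 = 2x_1 + 2, LT = x_1.

S(f_1,f_2): lcm = x_1x_2. S = \tfrac{1}{2}x_1 - x_2 + \tfrac{3}{2}.
  leading term x_1: subtract (\tfrac{1}{4})·f_2 from \tfrac{1}{2}x_1 - x_2 + \tfrac{3}{2} → -x_2 + 1
  leading term x_2: no divisor's leading term divides it; move -x_2 to the remainder.
  leading term 1: no divisor's leading term divides it; move 1 to the remainder.
  remainder -x_2 + 1 ≠ 0; add g_3 = -x_2 + 1 to the basis.

S(f_1,g_3): lcm = x_1x_2. S = \tfrac{3}{2}x_1 + \tfrac{3}{2}.
  leading term x_1: subtract (\tfrac{3}{4})·f_2 from \tfrac{3}{2}x_1 + \tfrac{3}{2} → 0
  remainder 0.

S(f_2,g_3): leading monomials are coprime, so the S-polynomial reduces to 0 (Buchberger's first criterion).
Every S-polynomial of the final basis reduces to 0, so we have a Gröbner basis.
Inter-reduce: drop elements whose leading term is divisible by another's, tail-reduce, and make monic.

G = {x_1 + 1, x_2 - 1}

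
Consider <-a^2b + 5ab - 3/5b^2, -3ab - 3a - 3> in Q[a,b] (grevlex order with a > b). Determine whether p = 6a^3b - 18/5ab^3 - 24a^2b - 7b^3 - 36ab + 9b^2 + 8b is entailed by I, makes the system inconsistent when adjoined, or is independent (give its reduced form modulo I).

6a^3b - 18/5ab^3 - 24a^2b - 7b^3 - 36ab + 9b^2 + 8b is independent of I; its normal form modulo I is 16b^2 + 53/3a + 199/3b + 53/3.

First compute the reduced Gröbner basis of I by Buchberger's algorithm.
f_1 = -a^2b + 5ab - 3/5b^2, LT = a^2b.
f_2 = -3ab - 3a - 3, LT = ab.

S(f_1,f_2): lcm = a^2b. S = -a^2 - 5ab + 3/5b^2 - a.
  reduce S modulo (f_1, f_2):
  remainder -a^2 + 3/5b^2 + 4a + 5 ≠ 0; add h_3 = -a^2 + 3/5b^2 + 4a + 5 to the basis.

S(f_1,h_3): lcm = a^2b. S = 3/5b^3 - ab + 3/5b^2 + 5b.
  reduce S modulo (f_1, f_2, h_3):
  remainder 3/5b^3 + 3/5b^2 + a + 5b + 1 ≠ 0; add h_4 = 3/5b^3 + 3/5b^2 + a + 5b + 1 to the basis.

The other S-polynomials (S(f_2,h_3), S(f_1,h_4), S(f_2,h_4), S(h_3,h_4)) all reduce to 0 modulo the current basis, so we have a Gröbner basis.
Inter-reduce: drop elements whose leading term is divisible by another's, tail-reduce, and make monic.
Reduced Gröbner basis: {b^3 + b^2 + 5/3a + 25/3b + 5/3, a^2 - 3/5b^2 - 4a - 5, ab + a + 1}.
Label its elements g_1 = b^3 + b^2 + 5/3a + 25/3b + 5/3, g_2 = a^2 - 3/5b^2 - 4a - 5, g_3 = ab + a + 1.

Reduce p = 6a^3b - 18/5ab^3 - 24a^2b - 7b^3 - 36ab + 9b^2 + 8b modulo G:
  leading term a^3b: subtract (6ab)·g_2 from 6a^3b - 18/5ab^3 - 24a^2b - 7b^3 - 36ab + 9b^2 + 8b → -7b^3 - 6ab + 9b^2 + 8b
  leading term b^3: subtract (-7)·g_1 from -7b^3 - 6ab + 9b^2 + 8b → -6ab + 16b^2 + 35/3a + 199/3b + 35/3
  leading term ab: subtract (-6)·g_3 from -6ab + 16b^2 + 35/3a + 199/3b + 35/3 → 16b^2 + 53/3a + 199/3b + 53/3
  leading term b^2: no divisor's leading term divides it; move 16b^2 to the remainder.
  leading term a: no divisor's leading term divides it; move 53/3a to the remainder.
  leading term b: no divisor's leading term divides it; move 199/3b to the remainder.
  leading term 1: no divisor's leading term divides it; move 53/3 to the remainder.
  normal form = 16b^2 + 53/3a + 199/3b + 53/3.
The normal form is nonzero, so p ∉ I. Since p minus its normal form lies in I, I + (p) = I + (r) where r = 16b^2 + 53/3a + 199/3b + 53/3; decide whether this ideal is the whole ring.
Run Buchberger on G together with r (pairs among the g_i already reduce to 0 since G is a Gröbner basis):
g_1 = b^3 + b^2 + 5/3a + 25/3b + 5/3, LT = b^3.
g_2 = a^2 - 3/5b^2 - 4a - 5, LT = a^2.
g_3 = ab + a + 1, LT = ab.
r = 16b^2 + 53/3a + 199/3b + 53/3, LT = b^2.

S(g_1,r): lcm = b^3. S = -53/48ab - 151/48b^2 + 5/3a + 347/48b + 5/3.
  reduce S modulo (g_1, g_2, g_3, r):
  remainder 14387/2304a + 46705/2304b + 14387/2304 ≠ 0; add m_5 = 14387/2304a + 46705/2304b + 14387/2304 to the basis.

S(g_3,r): lcm = ab^2. S = -53/48a^2 - 151/48ab - 53/48a + b.
  reduce S modulo (g_1, g_2, g_3, r, m_5):
  remainder 5226469/575480b ≠ 0; add m_6 = 5226469/575480b to the basis.

The other S-polynomials (S(g_1,g_2), S(g_1,g_3), S(g_2,g_3), S(g_2,r), S(g_1,m_5), S(g_2,m_5), S(g_3,m_5), S(r,m_5), S(g_1,m_6), S(g_2,m_6), S(g_3,m_6), S(r,m_6), S(m_5,m_6)) all reduce to 0 modulo the current basis, so we have a Gröbner basis.
Inter-reduce: drop elements whose leading term is divisible by another's, tail-reduce, and make monic.
Reduced Gröbner basis: {a + 1, b}.
The reduced Gröbner basis of I + (p) is {a + 1, b} ≠ {1}, a proper ideal, so the enlarged system stays consistent: p is independent of I, with normal form 16b^2 + 53/3a + 199/3b + 53/3.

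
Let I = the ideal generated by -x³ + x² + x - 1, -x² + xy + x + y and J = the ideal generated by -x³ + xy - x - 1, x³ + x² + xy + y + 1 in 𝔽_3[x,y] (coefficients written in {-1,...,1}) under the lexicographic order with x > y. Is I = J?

No, the ideals differ.

For a fixed monomial order, each ideal has a unique reduced Gröbner basis; comparing bases decides equality.
Buchberger on the first generating set:
f_1 = -x³ + x² + x - 1, LT = x³.
f_2 = -x² + xy + x + y, LT = x².

S(f_1,f_2): lcm = x³. S = x²y + xy - x + 1.
  reduce S modulo (f_1, f_2):
  remainder xy² - xy - x + y² + 1 ≠ 0; add g_3 = xy² - xy - x + y² + 1 to the basis.

S(f_1,g_3): lcm = x³y². S = x³y + x³ + x²y² - x² - xy² + y².
  reduce S modulo (f_1, f_2, g_3):
  remainder -xy + y ≠ 0; add g_4 = -xy + y to the basis.

S(f_2,g_3): lcm = x²y². S = x²y + x² - xy³ + xy² - x - y³.
  reduce S modulo (f_1, f_2, g_3, g_4):
  remainder x + y - 1 ≠ 0; add g_5 = x + y - 1 to the basis.

S(g_3,g_4): lcm = xy². S = -xy - x - y² + 1.
  reduce S modulo (f_1, f_2, g_3, g_4, g_5):
  remainder -y² ≠ 0; add g_6 = -y² to the basis.

The other S-polynomials (S(f_1,g_4), S(f_2,g_4), S(f_1,g_5), S(f_2,g_5), S(g_3,g_5), S(g_4,g_5), S(f_1,g_6), S(f_2,g_6), S(g_3,g_6), S(g_4,g_6), S(g_5,g_6)) all reduce to 0 modulo the current basis, so we have a Gröbner basis.
Inter-reduce: drop elements whose leading term is divisible by another's, tail-reduce, and make monic.
Reduced Gröbner basis: {x + y - 1, y²}.

Buchberger on the second generating set:
h_1 = -x³ + xy - x - 1, LT = x³.
h_2 = x³ + x² + xy + y + 1, LT = x³.

S(h_1,h_2): lcm = x³. S = -x² + xy + x - y.
  reduce S modulo (h_1, h_2):
  remainder -x² + xy + x - y ≠ 0; add k_3 = -x² + xy + x - y to the basis.

S(h_1,k_3): lcm = x³. S = x²y + x² + xy + x + 1.
  reduce S modulo (h_1, h_2, k_3):
  remainder xy² - x - y² - y + 1 ≠ 0; add k_4 = xy² - x - y² - y + 1 to the basis.

S(h_1,k_4): lcm = x³y². S = x³ + x²y² + x²y - x² - xy³ + xy² + y².
  reduce S modulo (h_1, h_2, k_3, k_4):
  remainder xy + x - y³ + y - 1 ≠ 0; add k_5 = xy + x - y³ + y - 1 to the basis.

S(k_3,k_4): lcm = x²y². S = x² - xy³ + xy - x + y³.
  reduce S modulo (h_1, h_2, k_3, k_4, k_5):
  remainder -x + y³ - y² - y + 1 ≠ 0; add k_6 = -x + y³ - y² - y + 1 to the basis.

S(k_4,k_5): lcm = xy². S = -xy - x + y⁴ + y² + 1.
  reduce S modulo (h_1, h_2, k_3, k_4, k_5, k_6):
  remainder y⁴ - y³ + y² + y ≠ 0; add k_7 = y⁴ - y³ + y² + y to the basis.

The other S-polynomials (S(h_2,k_3), S(h_2,k_4), S(h_1,k_5), S(h_2,k_5), S(k_3,k_5), S(h_1,k_6), S(h_2,k_6), S(k_3,k_6), S(k_4,k_6), S(k_5,k_6), S(h_1,k_7), S(h_2,k_7), S(k_3,k_7), S(k_4,k_7), S(k_5,k_7), S(k_6,k_7)) all reduce to 0 modulo the current basis, so we have a Gröbner basis.
Inter-reduce: drop elements whose leading term is divisible by another's, tail-reduce, and make monic.
Reduced Gröbner basis: {x - y³ + y² + y - 1, y⁴ - y³ + y² + y}.

Since the reduced bases disagree, the two ideals are not the same.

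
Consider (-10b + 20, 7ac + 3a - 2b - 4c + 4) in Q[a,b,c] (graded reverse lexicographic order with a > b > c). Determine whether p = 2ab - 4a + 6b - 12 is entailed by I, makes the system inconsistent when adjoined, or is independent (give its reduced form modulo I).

First compute the reduced Gröbner basis of I by Buchberger's algorithm.
f_1 = -10b + 20, LT = b.
f_2 = 7ac + 3a - 2b - 4c + 4, LT = ac.

The S-polynomials (S(f_1,f_2)) all reduce to 0 modulo the current basis, so we have a Gröbner basis.
Inter-reduce: drop elements whose leading term is divisible by another's, tail-reduce, and make monic.
Reduced Gröbner basis: {ac + 3/7a - 4/7c, b - 2}.
Label its elements g_1 = ac + 3/7a - 4/7c, g_2 = b - 2.

Reduce p = 2ab - 4a + 6b - 12 modulo G:
  leading term ab: subtract (2a)·g_2 from 2ab - 4a + 6b - 12 → 6b - 12
  leading term b: subtract (6)·g_2 from 6b - 12 → 0
  normal form = 0.
Since the normal form is 0, p ∈ I.

2ab - 4a + 6b - 12 lies in I (it reduces to 0).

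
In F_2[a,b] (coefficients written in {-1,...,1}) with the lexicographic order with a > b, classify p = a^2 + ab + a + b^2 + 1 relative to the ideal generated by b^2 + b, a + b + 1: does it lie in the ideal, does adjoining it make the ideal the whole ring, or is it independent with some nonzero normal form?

a^2 + ab + a + b^2 + 1 is independent of I; its normal form modulo I is b + 1.

First compute the reduced Gröbner basis of I by Buchberger's algorithm.
f_1 = b^2 + b, LT = b^2.
f_2 = a + b + 1, LT = a.

S(f_1,f_2): leading monomials are coprime, so the S-polynomial reduces to 0 (Buchberger's first criterion).
Every S-polynomial of the final basis reduces to 0, so we have a Gröbner basis.
Inter-reduce: drop elements whose leading term is divisible by another's, tail-reduce, and make monic.
Reduced Gröbner basis: {a + b + 1, b^2 + b}.
Label its elements g_1 = a + b + 1, g_2 = b^2 + b.

Reduce p = a^2 + ab + a + b^2 + 1 modulo G:
  leading term a^2: subtract (a)·g_1 from a^2 + ab + a + b^2 + 1 → b^2 + 1
  leading term b^2: subtract (1)·g_2 from b^2 + 1 → b + 1
  leading term b: no divisor's leading term divides it; move b to the remainder.
  leading term 1: no divisor's leading term divides it; move 1 to the remainder.
  normal form = b + 1.
The normal form is nonzero, so p ∉ I. Since p minus its normal form lies in I, I + (p) = I + (r) where r = b + 1; decide whether this ideal is the whole ring.
Run Buchberger on G together with r (pairs among the g_i already reduce to 0 since G is a Gröbner basis):
g_1 = a + b + 1, LT = a.
g_2 = b^2 + b, LT = b^2.
r = b + 1, LT = b.

S(g_1,g_2): leading monomials are coprime, so the S-polynomial reduces to 0 (Buchberger's first criterion).
S(g_1,r): leading monomials are coprime, so the S-polynomial reduces to 0 (Buchberger's first criterion).
S(g_2,r): lcm = b^2. S = 0.
  remainder 0.

Every S-polynomial of the final basis reduces to 0, so we have a Gröbner basis.
Inter-reduce: drop elements whose leading term is divisible by another's, tail-reduce, and make monic.
Reduced Gröbner basis: {a, b + 1}.
The reduced Gröbner basis of I + (p) is {a, b + 1} ≠ {1}, a proper ideal, so the enlarged system stays consistent: p is independent of I, with normal form b + 1.

The remainder on division by a Gröbner basis is unique — it is the normal form.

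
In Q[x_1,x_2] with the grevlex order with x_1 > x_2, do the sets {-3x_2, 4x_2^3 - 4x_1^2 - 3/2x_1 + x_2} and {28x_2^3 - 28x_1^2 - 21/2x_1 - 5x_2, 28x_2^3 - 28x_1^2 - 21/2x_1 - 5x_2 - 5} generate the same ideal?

Equality of ideals is decidable: compute both reduced Gröbner bases (unique for the ordering) and check whether they agree.
Buchberger on the first generating set:
f_1 = -3x_2, LT = x_2.
f_2 = 4x_2^3 - 4x_1^2 - 3/2x_1 + x_2, LT = x_2^3.

S(f_1,f_2): lcm = x_2^3. S = x_1^2 + 3/8x_1 - 1/4x_2.
  leading term x_1^2: no divisor's leading term divides it; move x_1^2 to the remainder.
  leading term x_1: no divisor's leading term divides it; move 3/8x_1 to the remainder.
  leading term x_2: subtract (1/12)·f_1 from -1/4x_2 → 0
  remainder x_1^2 + 3/8x_1 ≠ 0; add g_3 = x_1^2 + 3/8x_1 to the basis.

The other S-polynomials (S(f_1,g_3), S(f_2,g_3)) all reduce to 0 modulo the current basis, so we have a Gröbner basis.
Inter-reduce: drop elements whose leading term is divisible by another's, tail-reduce, and make monic.
Reduced Gröbner basis: {x_1^2 + 3/8x_1, x_2}.

Buchberger on the second generating set:
h_1 = 28x_2^3 - 28x_1^2 - 21/2x_1 - 5x_2, LT = x_2^3.
h_2 = 28x_2^3 - 28x_1^2 - 21/2x_1 - 5x_2 - 5, LT = x_2^3.

S(h_1,h_2): lcm = x_2^3. S = 5/28.
  leading term 1: no divisor's leading term divides it; move 5/28 to the remainder.
  remainder 5/28 ≠ 0; add k_3 = 5/28 to the basis.

The other S-polynomials (S(h_1,k_3), S(h_2,k_3)) all reduce to 0 modulo the current basis, so we have a Gröbner basis.
Inter-reduce: drop elements whose leading term is divisible by another's, tail-reduce, and make monic.
Reduced Gröbner basis: {1}.

Since the reduced bases disagree, the two ideals are not the same.

No, the ideals differ.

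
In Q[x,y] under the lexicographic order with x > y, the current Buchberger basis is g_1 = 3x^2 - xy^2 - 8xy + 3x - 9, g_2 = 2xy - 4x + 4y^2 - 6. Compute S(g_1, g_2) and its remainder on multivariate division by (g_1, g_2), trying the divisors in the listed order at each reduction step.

lcm(LM(g_1), LM(g_2)) = x^2y.
S = (lcm/LT(g_1))·g_1 − (lcm/LT(g_2))·g_2 = 2x^2 - 1/3xy^3 - 14/3xy^2 + xy + 3x - 3y.
Reduce S modulo (g_1, g_2) in that order:
  leading term x^2: subtract (2/3)·g_1 from 2x^2 - 1/3xy^3 - 14/3xy^2 + xy + 3x - 3y → -1/3xy^3 - 4xy^2 + 19/3xy + x - 3y + 6
  leading term xy^3: subtract (-1/6y^2)·g_2 from -1/3xy^3 - 4xy^2 + 19/3xy + x - 3y + 6 → -14/3xy^2 + 19/3xy + x + 2/3y^4 - y^2 - 3y + 6
  leading term xy^2: subtract (-7/3y)·g_2 from -14/3xy^2 + 19/3xy + x + 2/3y^4 - y^2 - 3y + 6 → -3xy + x + 2/3y^4 + 28/3y^3 - y^2 - 17y + 6
  leading term xy: subtract (-3/2)·g_2 from -3xy + x + 2/3y^4 + 28/3y^3 - y^2 - 17y + 6 → -5x + 2/3y^4 + 28/3y^3 + 5y^2 - 17y - 3
  leading term x: no divisor's leading term divides it; move -5x to the remainder.
  leading term y^4: no divisor's leading term divides it; move 2/3y^4 to the remainder.
  leading term y^3: no divisor's leading term divides it; move 28/3y^3 to the remainder.
  leading term y^2: no divisor's leading term divides it; move 5y^2 to the remainder.
  leading term y: no divisor's leading term divides it; move -17y to the remainder.
  leading term 1: no divisor's leading term divides it; move -3 to the remainder.
The remainder -5x + 2/3y^4 + 28/3y^3 + 5y^2 - 17y - 3 is nonzero, so it would be added as the next basis element.
This is the inner loop of Buchberger's algorithm — each nonzero remainder becomes a new basis element.

S(g_1, g_2) = 2x^2 - 1/3xy^3 - 14/3xy^2 + xy + 3x - 3y; remainder on division = -5x + 2/3y^4 + 28/3y^3 + 5y^2 - 17y - 3.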